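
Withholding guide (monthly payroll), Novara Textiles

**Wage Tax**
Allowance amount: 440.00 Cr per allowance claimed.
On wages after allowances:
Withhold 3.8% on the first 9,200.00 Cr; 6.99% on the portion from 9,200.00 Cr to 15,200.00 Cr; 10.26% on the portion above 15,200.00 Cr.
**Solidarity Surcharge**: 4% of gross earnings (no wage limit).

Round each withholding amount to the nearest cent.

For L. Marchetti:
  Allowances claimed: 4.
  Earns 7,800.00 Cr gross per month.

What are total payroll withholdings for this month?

Wage Tax: taxable = 7,800.00 Cr − 4×440.00 Cr = 6,040.00 Cr
  3.8% × 6,040.00 Cr = 229.52 Cr
Solidarity Surcharge: 4% × 7,800.00 Cr = 312.00 Cr
Total: 229.52 Cr + 312.00 Cr = 541.52 Cr

541.52 Cr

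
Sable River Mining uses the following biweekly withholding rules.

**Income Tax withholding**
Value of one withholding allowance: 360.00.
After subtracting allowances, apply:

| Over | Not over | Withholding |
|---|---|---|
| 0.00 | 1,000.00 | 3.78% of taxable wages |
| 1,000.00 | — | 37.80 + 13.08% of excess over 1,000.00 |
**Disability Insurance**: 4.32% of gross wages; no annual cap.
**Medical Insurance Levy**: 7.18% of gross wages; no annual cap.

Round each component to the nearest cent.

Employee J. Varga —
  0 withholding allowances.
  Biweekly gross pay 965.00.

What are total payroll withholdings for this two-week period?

Income Tax: taxable = 965.00
  3.78% × 965.00 = 36.48
Disability Insurance: 4.32% × 965.00 = 41.69
Medical Insurance Levy: 7.18% × 965.00 = 69.29
Total: 36.48 + 41.69 + 69.29 = 147.46

147.46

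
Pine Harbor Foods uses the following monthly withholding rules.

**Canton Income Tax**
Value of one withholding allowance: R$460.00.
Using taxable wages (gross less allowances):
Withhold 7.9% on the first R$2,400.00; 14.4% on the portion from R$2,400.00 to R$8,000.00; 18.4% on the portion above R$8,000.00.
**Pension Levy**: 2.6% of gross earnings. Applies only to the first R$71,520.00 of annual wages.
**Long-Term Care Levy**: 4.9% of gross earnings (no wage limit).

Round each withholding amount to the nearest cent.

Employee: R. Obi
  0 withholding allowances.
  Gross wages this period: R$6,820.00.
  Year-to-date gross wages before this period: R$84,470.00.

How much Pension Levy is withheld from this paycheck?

R$0.00

Pension Levy: YTD R$84,470.00 ≥ cap R$71,520.00 → R$0.00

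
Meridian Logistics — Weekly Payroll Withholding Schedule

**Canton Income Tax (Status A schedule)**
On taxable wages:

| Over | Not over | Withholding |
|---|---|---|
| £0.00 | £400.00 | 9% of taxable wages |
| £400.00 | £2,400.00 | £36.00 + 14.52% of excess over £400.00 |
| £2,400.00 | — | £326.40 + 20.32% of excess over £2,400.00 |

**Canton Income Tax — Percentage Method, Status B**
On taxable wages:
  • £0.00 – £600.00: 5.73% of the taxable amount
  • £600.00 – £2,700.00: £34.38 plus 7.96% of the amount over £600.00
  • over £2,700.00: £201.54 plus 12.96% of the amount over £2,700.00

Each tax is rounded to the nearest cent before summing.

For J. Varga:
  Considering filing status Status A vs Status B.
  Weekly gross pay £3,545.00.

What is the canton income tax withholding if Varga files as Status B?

£311.05

Canton Income Tax (Status B): taxable = £3,545.00
  £201.54 + 12.96% × (£3,545.00 − £2,700.00) = £201.54 + 12.96% × £845.00 = £311.05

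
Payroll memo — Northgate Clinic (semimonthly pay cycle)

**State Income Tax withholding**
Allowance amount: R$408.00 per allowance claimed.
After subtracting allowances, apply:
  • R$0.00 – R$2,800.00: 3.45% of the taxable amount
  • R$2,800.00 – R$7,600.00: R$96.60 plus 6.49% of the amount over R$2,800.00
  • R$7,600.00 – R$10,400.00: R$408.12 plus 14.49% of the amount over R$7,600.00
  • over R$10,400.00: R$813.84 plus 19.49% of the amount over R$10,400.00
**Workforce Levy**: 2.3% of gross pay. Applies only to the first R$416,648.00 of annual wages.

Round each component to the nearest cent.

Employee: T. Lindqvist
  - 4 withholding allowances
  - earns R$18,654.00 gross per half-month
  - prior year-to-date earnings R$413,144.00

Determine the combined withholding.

State Income Tax: taxable = R$18,654.00 − 4×R$408.00 = R$17,022.00
  R$813.84 + 19.49% × (R$17,022.00 − R$10,400.00) = R$813.84 + 19.49% × R$6,622.00 = R$2,104.47
Workforce Levy: cap R$416,648.00 − YTD R$413,144.00 = R$3,504.00 subject; 2.3% × R$3,504.00 = R$80.59
Total: R$2,104.47 + R$80.59 = R$2,185.06

R$2,185.06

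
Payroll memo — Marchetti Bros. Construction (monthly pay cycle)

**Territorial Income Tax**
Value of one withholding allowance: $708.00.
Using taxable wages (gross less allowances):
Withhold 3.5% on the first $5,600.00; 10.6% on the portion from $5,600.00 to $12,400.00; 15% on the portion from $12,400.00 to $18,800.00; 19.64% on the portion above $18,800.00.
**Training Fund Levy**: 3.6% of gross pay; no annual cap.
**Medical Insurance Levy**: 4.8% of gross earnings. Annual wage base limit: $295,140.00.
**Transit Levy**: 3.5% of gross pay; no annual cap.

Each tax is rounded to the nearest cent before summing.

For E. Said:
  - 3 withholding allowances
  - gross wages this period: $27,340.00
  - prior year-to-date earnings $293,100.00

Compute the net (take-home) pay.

Territorial Income Tax: taxable = $27,340.00 − 3×$708.00 = $25,216.00
  $1,876.80 + 19.64% × ($25,216.00 − $18,800.00) = $1,876.80 + 19.64% × $6,416.00 = $3,136.90
Training Fund Levy: 3.6% × $27,340.00 = $984.24
Medical Insurance Levy: cap $295,140.00 − YTD $293,100.00 = $2,040.00 subject; 4.8% × $2,040.00 = $97.92
Transit Levy: 3.5% × $27,340.00 = $956.90
Total withheld: $3,136.90 + $984.24 + $97.92 + $956.90 = $5,175.96
Net pay: $27,340.00 − $5,175.96 = $22,164.04

$22,164.04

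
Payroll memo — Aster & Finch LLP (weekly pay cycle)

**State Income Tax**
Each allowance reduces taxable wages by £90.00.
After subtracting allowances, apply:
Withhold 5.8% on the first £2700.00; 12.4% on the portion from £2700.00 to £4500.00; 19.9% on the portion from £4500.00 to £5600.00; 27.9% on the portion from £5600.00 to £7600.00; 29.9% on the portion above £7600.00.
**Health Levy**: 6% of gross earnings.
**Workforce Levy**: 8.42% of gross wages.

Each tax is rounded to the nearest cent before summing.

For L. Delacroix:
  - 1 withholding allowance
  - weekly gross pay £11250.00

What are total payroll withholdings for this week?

State Income Tax: taxable = £11250.00 − 1×£90.00 = £11160.00
  £1156.70 + 29.9% × (£11160.00 − £7600.00) = £1156.70 + 29.9% × £3560.00 = £2221.14
Health Levy: 6% × £11250.00 = £675.00
Workforce Levy: 8.42% × £11250.00 = £947.25
Total: £2221.14 + £675.00 + £947.25 = £3843.39

£3843.39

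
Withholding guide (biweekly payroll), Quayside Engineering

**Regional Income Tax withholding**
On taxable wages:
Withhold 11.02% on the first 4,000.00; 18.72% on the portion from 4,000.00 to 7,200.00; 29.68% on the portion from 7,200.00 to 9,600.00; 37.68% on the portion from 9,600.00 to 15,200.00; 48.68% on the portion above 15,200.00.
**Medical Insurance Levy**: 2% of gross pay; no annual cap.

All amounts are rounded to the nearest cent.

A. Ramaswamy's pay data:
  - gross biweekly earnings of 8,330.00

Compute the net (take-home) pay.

Regional Income Tax: taxable = 8,330.00
  1,039.84 + 29.68% × (8,330.00 − 7,200.00) = 1,039.84 + 29.68% × 1,130.00 = 1,375.22
Medical Insurance Levy: 2% × 8,330.00 = 166.60
Total withheld: 1,375.22 + 166.60 = 1,541.82
Net pay: 8,330.00 − 1,541.82 = 6,788.18

6,788.18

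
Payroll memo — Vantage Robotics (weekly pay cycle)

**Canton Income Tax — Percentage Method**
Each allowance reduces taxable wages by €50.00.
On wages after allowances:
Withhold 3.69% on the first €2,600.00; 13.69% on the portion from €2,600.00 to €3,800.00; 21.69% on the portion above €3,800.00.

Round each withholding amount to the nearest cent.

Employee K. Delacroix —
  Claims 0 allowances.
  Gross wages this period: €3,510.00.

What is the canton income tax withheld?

Canton Income Tax: taxable = €3,510.00
  €95.94 + 13.69% × (€3,510.00 − €2,600.00) = €95.94 + 13.69% × €910.00 = €220.52

€220.52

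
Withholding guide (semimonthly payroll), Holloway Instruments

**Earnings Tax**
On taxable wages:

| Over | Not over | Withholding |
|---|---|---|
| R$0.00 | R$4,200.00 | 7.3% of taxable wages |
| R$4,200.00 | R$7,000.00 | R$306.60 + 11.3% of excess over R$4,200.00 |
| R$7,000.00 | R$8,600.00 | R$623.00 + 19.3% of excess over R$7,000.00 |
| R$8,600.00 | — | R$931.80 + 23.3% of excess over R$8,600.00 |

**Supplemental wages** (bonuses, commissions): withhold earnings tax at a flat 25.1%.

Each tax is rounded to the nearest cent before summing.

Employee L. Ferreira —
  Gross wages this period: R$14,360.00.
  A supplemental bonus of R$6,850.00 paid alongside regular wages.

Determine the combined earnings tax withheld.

Earnings Tax: taxable = R$14,360.00
  R$931.80 + 23.3% × (R$14,360.00 − R$8,600.00) = R$931.80 + 23.3% × R$5,760.00 = R$2,273.88
Supplemental (25.1% flat on bonus): 25.1% × R$6,850.00 = R$1,719.35
Total earnings tax: R$2,273.88 + R$1,719.35 = R$3,993.23

R$3,993.23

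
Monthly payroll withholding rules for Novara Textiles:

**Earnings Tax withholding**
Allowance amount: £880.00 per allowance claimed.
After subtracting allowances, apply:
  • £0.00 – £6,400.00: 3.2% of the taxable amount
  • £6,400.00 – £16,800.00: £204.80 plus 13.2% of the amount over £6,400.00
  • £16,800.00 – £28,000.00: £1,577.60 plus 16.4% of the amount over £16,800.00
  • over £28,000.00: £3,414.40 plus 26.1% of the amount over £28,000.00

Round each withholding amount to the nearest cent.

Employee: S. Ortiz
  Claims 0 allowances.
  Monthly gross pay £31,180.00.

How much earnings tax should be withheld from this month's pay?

£4,244.38

Earnings Tax: taxable = £31,180.00
  £3,414.40 + 26.1% × (£31,180.00 − £28,000.00) = £3,414.40 + 26.1% × £3,180.00 = £4,244.38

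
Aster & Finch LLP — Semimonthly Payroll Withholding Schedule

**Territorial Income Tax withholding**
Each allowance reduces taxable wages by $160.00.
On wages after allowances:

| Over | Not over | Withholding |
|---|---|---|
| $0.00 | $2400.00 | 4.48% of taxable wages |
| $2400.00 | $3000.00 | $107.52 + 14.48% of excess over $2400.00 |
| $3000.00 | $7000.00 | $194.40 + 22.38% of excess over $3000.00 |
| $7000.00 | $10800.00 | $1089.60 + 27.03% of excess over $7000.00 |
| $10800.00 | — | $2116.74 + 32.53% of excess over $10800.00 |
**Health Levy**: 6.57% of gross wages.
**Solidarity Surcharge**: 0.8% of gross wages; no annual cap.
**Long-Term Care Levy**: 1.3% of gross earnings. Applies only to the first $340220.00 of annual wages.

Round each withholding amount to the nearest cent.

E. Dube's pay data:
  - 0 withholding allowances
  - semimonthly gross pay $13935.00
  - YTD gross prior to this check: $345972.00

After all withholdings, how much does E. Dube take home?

Territorial Income Tax: taxable = $13935.00
  $2116.74 + 32.53% × ($13935.00 − $10800.00) = $2116.74 + 32.53% × $3135.00 = $3136.56
Health Levy: 6.57% × $13935.00 = $915.53
Solidarity Surcharge: 0.8% × $13935.00 = $111.48
Long-Term Care Levy: YTD $345972.00 ≥ cap $340220.00 → $0.00
Total withheld: $3136.56 + $915.53 + $111.48 + $0.00 = $4163.57
Net pay: $13935.00 − $4163.57 = $9771.43

$9771.43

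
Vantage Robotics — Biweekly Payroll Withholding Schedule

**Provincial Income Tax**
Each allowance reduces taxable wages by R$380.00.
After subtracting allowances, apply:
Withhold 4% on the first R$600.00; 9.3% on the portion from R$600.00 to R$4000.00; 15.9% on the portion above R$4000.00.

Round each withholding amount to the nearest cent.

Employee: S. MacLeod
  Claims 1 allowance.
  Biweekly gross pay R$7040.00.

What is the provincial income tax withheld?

Provincial Income Tax: taxable = R$7040.00 − 1×R$380.00 = R$6660.00
  R$340.20 + 15.9% × (R$6660.00 − R$4000.00) = R$340.20 + 15.9% × R$2660.00 = R$763.14

R$763.14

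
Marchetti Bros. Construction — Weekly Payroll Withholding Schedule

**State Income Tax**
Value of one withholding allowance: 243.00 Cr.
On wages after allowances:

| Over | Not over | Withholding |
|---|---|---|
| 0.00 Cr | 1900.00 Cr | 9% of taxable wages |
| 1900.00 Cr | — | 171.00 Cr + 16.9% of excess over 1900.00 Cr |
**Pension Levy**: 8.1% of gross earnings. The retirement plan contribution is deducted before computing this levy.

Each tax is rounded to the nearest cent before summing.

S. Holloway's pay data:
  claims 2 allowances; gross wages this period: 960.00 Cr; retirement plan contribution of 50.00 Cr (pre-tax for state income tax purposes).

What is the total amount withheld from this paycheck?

111.87 Cr

State Income Tax: taxable = 960.00 Cr − 50.00 Cr − 2×243.00 Cr = 424.00 Cr
  9% × 424.00 Cr = 38.16 Cr
Pension Levy: 8.1% × 910.00 Cr = 73.71 Cr
Total: 38.16 Cr + 73.71 Cr = 111.87 Cr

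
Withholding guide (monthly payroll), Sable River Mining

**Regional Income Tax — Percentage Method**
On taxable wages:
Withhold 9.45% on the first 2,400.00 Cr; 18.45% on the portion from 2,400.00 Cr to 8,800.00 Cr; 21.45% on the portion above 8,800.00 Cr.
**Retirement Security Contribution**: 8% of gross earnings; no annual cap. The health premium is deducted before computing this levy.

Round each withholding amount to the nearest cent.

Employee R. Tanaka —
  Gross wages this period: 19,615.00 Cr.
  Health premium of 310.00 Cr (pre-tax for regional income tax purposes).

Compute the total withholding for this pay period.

Regional Income Tax: taxable = 19,615.00 Cr − 310.00 Cr = 19,305.00 Cr
  1,407.60 Cr + 21.45% × (19,305.00 Cr − 8,800.00 Cr) = 1,407.60 Cr + 21.45% × 10,505.00 Cr = 3,660.92 Cr
Retirement Security Contribution: 8% × 19,305.00 Cr = 1,544.40 Cr
Total: 3,660.92 Cr + 1,544.40 Cr = 5,205.32 Cr

5,205.32 Cr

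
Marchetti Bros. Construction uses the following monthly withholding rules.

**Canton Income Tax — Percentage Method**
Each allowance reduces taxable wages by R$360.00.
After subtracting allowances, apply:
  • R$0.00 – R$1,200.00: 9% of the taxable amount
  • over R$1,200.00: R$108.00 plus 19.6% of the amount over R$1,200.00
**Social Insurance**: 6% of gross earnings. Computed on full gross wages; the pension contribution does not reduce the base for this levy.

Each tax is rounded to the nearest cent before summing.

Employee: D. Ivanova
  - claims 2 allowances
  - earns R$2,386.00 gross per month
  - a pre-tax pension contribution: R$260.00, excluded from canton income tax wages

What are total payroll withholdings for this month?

Canton Income Tax: taxable = R$2,386.00 − R$260.00 − 2×R$360.00 = R$1,406.00
  R$108.00 + 19.6% × (R$1,406.00 − R$1,200.00) = R$108.00 + 19.6% × R$206.00 = R$148.38
Social Insurance: 6% × R$2,386.00 = R$143.16
Total: R$148.38 + R$143.16 = R$291.54

R$291.54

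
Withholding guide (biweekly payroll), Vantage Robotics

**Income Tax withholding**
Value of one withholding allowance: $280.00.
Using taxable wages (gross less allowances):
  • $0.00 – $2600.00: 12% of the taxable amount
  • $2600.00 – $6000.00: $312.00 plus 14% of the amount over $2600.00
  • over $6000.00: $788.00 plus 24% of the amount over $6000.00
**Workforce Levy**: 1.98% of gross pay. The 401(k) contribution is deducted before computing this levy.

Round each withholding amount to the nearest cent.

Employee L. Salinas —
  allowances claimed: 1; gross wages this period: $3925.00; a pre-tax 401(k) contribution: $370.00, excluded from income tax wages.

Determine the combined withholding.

Income Tax: taxable = $3925.00 − $370.00 − 1×$280.00 = $3275.00
  $312.00 + 14% × ($3275.00 − $2600.00) = $312.00 + 14% × $675.00 = $406.50
Workforce Levy: 1.98% × $3555.00 = $70.39
Total: $406.50 + $70.39 = $476.89

$476.89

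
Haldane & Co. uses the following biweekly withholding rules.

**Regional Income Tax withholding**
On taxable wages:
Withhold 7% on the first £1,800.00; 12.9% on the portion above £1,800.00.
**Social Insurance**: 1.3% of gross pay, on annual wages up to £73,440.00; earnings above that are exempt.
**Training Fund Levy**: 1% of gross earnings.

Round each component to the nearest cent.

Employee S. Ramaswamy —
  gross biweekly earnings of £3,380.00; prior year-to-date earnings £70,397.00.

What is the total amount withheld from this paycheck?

£403.18

Regional Income Tax: taxable = £3,380.00
  £126.00 + 12.9% × (£3,380.00 − £1,800.00) = £126.00 + 12.9% × £1,580.00 = £329.82
Social Insurance: cap £73,440.00 − YTD £70,397.00 = £3,043.00 subject; 1.3% × £3,043.00 = £39.56
Training Fund Levy: 1% × £3,380.00 = £33.80
Total: £329.82 + £39.56 + £33.80 = £403.18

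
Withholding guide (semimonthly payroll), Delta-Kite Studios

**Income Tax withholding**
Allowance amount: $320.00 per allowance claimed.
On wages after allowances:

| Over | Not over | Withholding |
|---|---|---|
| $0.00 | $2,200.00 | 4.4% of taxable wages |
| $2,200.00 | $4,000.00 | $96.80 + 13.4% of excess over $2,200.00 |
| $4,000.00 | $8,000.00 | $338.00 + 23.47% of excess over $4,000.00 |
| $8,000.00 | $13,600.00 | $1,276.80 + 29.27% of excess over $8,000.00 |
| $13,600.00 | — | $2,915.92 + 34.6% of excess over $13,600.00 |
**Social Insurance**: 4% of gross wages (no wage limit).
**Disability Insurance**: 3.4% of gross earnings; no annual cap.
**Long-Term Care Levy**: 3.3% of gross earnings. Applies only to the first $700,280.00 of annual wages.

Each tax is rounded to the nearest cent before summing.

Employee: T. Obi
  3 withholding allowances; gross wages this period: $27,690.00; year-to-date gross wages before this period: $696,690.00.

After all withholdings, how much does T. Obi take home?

$18,063.57

Income Tax: taxable = $27,690.00 − 3×$320.00 = $26,730.00
  $2,915.92 + 34.6% × ($26,730.00 − $13,600.00) = $2,915.92 + 34.6% × $13,130.00 = $7,458.90
Social Insurance: 4% × $27,690.00 = $1,107.60
Disability Insurance: 3.4% × $27,690.00 = $941.46
Long-Term Care Levy: cap $700,280.00 − YTD $696,690.00 = $3,590.00 subject; 3.3% × $3,590.00 = $118.47
Total withheld: $7,458.90 + $1,107.60 + $941.46 + $118.47 = $9,626.43
Net pay: $27,690.00 − $9,626.43 = $18,063.57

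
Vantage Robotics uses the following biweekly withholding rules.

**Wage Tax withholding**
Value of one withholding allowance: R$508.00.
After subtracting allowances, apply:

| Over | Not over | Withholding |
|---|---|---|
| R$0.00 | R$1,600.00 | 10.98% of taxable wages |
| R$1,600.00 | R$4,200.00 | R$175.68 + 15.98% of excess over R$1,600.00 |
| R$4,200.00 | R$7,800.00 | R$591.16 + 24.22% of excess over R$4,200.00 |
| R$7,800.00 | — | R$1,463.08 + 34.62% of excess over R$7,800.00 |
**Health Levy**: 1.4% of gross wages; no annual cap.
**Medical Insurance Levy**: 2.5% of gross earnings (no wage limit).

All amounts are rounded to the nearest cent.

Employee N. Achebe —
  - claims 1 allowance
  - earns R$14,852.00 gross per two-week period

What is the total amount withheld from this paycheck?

Wage Tax: taxable = R$14,852.00 − 1×R$508.00 = R$14,344.00
  R$1,463.08 + 34.62% × (R$14,344.00 − R$7,800.00) = R$1,463.08 + 34.62% × R$6,544.00 = R$3,728.61
Health Levy: 1.4% × R$14,852.00 = R$207.93
Medical Insurance Levy: 2.5% × R$14,852.00 = R$371.30
Total: R$3,728.61 + R$207.93 + R$371.30 = R$4,307.84

R$4,307.84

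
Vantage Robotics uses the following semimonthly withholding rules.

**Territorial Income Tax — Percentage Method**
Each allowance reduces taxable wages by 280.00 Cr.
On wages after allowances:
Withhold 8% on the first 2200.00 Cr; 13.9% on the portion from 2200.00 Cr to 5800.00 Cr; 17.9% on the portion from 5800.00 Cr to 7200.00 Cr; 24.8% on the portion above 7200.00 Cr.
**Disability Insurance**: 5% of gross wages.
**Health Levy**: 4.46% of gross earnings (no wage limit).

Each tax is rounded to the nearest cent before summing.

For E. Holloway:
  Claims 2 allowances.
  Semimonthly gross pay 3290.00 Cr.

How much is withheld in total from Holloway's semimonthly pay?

560.90 Cr

Territorial Income Tax: taxable = 3290.00 Cr − 2×280.00 Cr = 2730.00 Cr
  176.00 Cr + 13.9% × (2730.00 Cr − 2200.00 Cr) = 176.00 Cr + 13.9% × 530.00 Cr = 249.67 Cr
Disability Insurance: 5% × 3290.00 Cr = 164.50 Cr
Health Levy: 4.46% × 3290.00 Cr = 146.73 Cr
Total: 249.67 Cr + 164.50 Cr + 146.73 Cr = 560.90 Cr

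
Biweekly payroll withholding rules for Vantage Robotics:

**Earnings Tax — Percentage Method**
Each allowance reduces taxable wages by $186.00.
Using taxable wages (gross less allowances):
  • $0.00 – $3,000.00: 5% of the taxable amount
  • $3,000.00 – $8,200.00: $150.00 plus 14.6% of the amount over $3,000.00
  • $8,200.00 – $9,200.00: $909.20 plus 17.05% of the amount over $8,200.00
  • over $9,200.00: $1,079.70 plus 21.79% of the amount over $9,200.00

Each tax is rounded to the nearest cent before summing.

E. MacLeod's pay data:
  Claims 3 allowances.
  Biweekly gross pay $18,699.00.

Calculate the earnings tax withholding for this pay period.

$3,027.94

Earnings Tax: taxable = $18,699.00 − 3×$186.00 = $18,141.00
  $1,079.70 + 21.79% × ($18,141.00 − $9,200.00) = $1,079.70 + 21.79% × $8,941.00 = $3,027.94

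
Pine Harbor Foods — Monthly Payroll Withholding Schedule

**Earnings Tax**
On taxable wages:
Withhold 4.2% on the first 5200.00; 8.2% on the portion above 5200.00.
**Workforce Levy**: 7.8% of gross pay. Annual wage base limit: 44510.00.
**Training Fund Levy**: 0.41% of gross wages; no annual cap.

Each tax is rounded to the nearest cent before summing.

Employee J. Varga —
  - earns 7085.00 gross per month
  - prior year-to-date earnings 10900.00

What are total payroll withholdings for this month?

Earnings Tax: taxable = 7085.00
  218.40 + 8.2% × (7085.00 − 5200.00) = 218.40 + 8.2% × 1885.00 = 372.97
Workforce Levy: 7.8% × 7085.00 = 552.63
Training Fund Levy: 0.41% × 7085.00 = 29.05
Total: 372.97 + 552.63 + 29.05 = 954.65

954.65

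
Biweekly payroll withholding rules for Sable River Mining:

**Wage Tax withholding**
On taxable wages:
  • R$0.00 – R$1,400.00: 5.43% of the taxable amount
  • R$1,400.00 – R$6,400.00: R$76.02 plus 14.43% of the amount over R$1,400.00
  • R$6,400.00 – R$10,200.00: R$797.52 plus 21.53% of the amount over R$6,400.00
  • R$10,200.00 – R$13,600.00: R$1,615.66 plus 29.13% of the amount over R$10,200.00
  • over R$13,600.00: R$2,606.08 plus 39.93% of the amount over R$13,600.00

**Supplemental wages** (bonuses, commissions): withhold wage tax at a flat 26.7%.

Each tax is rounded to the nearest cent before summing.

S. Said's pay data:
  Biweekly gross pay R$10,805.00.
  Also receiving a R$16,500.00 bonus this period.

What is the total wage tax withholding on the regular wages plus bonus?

R$6,197.40

Wage Tax: taxable = R$10,805.00
  R$1,615.66 + 29.13% × (R$10,805.00 − R$10,200.00) = R$1,615.66 + 29.13% × R$605.00 = R$1,791.90
Supplemental (26.7% flat on bonus): 26.7% × R$16,500.00 = R$4,405.50
Total wage tax: R$1,791.90 + R$4,405.50 = R$6,197.40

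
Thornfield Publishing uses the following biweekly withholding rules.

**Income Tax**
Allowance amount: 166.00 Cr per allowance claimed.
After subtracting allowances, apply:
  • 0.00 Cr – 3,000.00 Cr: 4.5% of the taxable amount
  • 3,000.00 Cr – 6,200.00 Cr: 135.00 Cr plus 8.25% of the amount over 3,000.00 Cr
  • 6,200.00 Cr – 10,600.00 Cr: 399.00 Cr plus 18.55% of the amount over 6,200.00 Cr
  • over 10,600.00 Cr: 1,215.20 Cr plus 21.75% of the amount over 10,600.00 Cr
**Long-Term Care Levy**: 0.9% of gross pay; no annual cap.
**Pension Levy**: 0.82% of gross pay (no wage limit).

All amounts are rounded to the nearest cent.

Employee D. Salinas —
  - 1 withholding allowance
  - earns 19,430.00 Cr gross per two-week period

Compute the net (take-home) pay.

15,996.18 Cr

Income Tax: taxable = 19,430.00 Cr − 1×166.00 Cr = 19,264.00 Cr
  1,215.20 Cr + 21.75% × (19,264.00 Cr − 10,600.00 Cr) = 1,215.20 Cr + 21.75% × 8,664.00 Cr = 3,099.62 Cr
Long-Term Care Levy: 0.9% × 19,430.00 Cr = 174.87 Cr
Pension Levy: 0.82% × 19,430.00 Cr = 159.33 Cr
Total withheld: 3,099.62 Cr + 174.87 Cr + 159.33 Cr = 3,433.82 Cr
Net pay: 19,430.00 Cr − 3,433.82 Cr = 15,996.18 Cr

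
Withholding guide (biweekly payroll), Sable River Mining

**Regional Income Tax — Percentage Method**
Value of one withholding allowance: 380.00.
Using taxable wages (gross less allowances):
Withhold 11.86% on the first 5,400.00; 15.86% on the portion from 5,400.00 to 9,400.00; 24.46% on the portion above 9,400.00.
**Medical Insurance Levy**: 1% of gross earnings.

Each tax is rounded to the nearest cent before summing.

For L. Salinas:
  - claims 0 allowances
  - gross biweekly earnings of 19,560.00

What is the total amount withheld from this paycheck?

3,955.58

Regional Income Tax: taxable = 19,560.00
  1,274.84 + 24.46% × (19,560.00 − 9,400.00) = 1,274.84 + 24.46% × 10,160.00 = 3,759.98
Medical Insurance Levy: 1% × 19,560.00 = 195.60
Total: 3,759.98 + 195.60 = 3,955.58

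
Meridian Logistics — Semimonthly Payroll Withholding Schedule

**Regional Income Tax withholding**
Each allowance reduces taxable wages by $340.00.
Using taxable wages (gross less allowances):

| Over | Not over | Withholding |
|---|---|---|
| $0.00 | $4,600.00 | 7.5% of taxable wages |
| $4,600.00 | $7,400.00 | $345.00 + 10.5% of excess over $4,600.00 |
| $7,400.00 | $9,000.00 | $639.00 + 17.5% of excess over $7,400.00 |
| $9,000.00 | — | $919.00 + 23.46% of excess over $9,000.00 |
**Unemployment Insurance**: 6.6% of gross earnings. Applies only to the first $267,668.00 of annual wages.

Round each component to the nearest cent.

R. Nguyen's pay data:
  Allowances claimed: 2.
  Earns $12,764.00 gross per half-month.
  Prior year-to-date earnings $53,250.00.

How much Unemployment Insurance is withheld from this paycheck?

$842.42

Unemployment Insurance: 6.6% × $12,764.00 = $842.42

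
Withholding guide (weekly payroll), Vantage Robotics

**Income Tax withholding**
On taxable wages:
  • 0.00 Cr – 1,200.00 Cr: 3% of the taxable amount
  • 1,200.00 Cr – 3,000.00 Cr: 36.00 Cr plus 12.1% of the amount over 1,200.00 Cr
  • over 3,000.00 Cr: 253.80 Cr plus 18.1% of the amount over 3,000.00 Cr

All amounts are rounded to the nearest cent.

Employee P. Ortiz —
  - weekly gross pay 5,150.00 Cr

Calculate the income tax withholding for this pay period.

642.95 Cr

Income Tax: taxable = 5,150.00 Cr
  253.80 Cr + 18.1% × (5,150.00 Cr − 3,000.00 Cr) = 253.80 Cr + 18.1% × 2,150.00 Cr = 642.95 Cr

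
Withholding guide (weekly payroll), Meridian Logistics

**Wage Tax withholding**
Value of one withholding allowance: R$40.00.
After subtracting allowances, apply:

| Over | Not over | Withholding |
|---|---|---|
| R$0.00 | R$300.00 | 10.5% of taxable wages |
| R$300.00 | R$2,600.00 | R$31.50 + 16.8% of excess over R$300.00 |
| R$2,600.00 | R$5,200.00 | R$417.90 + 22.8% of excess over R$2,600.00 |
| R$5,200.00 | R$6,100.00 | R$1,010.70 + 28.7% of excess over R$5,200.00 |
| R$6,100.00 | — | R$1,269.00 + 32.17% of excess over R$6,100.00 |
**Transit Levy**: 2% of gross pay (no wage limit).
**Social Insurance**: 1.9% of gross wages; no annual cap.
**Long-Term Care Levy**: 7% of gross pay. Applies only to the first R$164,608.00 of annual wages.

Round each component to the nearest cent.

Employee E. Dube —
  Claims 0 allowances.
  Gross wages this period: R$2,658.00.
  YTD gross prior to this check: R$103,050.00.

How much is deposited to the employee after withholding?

R$1,937.16

Wage Tax: taxable = R$2,658.00
  R$417.90 + 22.8% × (R$2,658.00 − R$2,600.00) = R$417.90 + 22.8% × R$58.00 = R$431.12
Transit Levy: 2% × R$2,658.00 = R$53.16
Social Insurance: 1.9% × R$2,658.00 = R$50.50
Long-Term Care Levy: 7% × R$2,658.00 = R$186.06
Total withheld: R$431.12 + R$53.16 + R$50.50 + R$186.06 = R$720.84
Net pay: R$2,658.00 − R$720.84 = R$1,937.16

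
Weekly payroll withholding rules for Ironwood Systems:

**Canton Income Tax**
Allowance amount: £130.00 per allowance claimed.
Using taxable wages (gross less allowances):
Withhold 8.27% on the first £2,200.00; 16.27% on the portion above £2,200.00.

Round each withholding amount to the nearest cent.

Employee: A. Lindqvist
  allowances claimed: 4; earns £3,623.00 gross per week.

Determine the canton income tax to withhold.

Canton Income Tax: taxable = £3,623.00 − 4×£130.00 = £3,103.00
  £181.94 + 16.27% × (£3,103.00 − £2,200.00) = £181.94 + 16.27% × £903.00 = £328.86

£328.86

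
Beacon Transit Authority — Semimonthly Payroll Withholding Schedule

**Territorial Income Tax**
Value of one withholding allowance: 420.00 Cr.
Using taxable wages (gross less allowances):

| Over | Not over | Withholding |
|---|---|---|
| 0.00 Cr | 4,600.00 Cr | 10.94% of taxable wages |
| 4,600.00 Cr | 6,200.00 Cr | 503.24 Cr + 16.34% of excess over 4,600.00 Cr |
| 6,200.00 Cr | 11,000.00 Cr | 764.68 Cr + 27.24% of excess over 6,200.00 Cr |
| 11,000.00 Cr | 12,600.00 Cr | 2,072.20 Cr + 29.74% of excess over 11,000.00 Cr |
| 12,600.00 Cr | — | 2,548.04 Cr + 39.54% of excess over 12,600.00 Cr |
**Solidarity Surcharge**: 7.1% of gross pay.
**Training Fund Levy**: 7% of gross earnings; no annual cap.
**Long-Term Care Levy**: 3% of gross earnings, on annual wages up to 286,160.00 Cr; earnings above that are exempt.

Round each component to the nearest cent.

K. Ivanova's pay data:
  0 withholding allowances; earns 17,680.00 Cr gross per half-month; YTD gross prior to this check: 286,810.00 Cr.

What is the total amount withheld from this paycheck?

7,049.55 Cr

Territorial Income Tax: taxable = 17,680.00 Cr
  2,548.04 Cr + 39.54% × (17,680.00 Cr − 12,600.00 Cr) = 2,548.04 Cr + 39.54% × 5,080.00 Cr = 4,556.67 Cr
Solidarity Surcharge: 7.1% × 17,680.00 Cr = 1,255.28 Cr
Training Fund Levy: 7% × 17,680.00 Cr = 1,237.60 Cr
Long-Term Care Levy: YTD 286,810.00 Cr ≥ cap 286,160.00 Cr → 0.00 Cr
Total: 4,556.67 Cr + 1,255.28 Cr + 1,237.60 Cr + 0.00 Cr = 7,049.55 Cr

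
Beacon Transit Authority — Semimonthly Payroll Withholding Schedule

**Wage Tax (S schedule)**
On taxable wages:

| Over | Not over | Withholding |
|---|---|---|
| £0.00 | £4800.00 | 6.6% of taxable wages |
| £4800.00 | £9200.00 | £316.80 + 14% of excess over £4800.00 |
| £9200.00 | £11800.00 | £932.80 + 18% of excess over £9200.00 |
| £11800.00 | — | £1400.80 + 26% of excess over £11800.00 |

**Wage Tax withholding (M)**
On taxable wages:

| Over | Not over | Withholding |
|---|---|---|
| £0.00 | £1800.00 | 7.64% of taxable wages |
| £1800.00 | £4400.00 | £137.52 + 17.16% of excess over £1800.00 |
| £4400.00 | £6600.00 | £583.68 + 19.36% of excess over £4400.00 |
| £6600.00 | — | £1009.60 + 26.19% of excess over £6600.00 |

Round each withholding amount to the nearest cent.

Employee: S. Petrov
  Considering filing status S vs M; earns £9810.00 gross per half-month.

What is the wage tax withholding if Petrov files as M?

Wage Tax (M): taxable = £9810.00
  £1009.60 + 26.19% × (£9810.00 − £6600.00) = £1009.60 + 26.19% × £3210.00 = £1850.30

£1850.30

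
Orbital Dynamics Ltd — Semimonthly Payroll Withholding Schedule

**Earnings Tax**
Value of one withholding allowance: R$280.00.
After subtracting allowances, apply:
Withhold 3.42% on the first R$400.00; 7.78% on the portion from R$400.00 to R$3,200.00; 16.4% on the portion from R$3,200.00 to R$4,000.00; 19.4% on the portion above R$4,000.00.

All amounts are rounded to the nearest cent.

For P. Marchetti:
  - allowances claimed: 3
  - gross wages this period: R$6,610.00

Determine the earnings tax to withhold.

Earnings Tax: taxable = R$6,610.00 − 3×R$280.00 = R$5,770.00
  R$362.72 + 19.4% × (R$5,770.00 − R$4,000.00) = R$362.72 + 19.4% × R$1,770.00 = R$706.10

R$706.10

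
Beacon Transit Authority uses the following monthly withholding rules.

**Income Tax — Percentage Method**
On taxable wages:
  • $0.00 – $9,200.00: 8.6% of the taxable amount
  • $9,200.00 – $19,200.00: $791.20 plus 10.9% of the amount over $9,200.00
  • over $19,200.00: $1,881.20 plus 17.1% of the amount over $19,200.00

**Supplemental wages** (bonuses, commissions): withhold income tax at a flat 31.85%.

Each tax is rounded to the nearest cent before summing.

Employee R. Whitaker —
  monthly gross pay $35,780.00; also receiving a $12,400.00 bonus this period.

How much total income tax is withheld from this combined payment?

Income Tax: taxable = $35,780.00
  $1,881.20 + 17.1% × ($35,780.00 − $19,200.00) = $1,881.20 + 17.1% × $16,580.00 = $4,716.38
Supplemental (31.85% flat on bonus): 31.85% × $12,400.00 = $3,949.40
Total income tax: $4,716.38 + $3,949.40 = $8,665.78

$8,665.78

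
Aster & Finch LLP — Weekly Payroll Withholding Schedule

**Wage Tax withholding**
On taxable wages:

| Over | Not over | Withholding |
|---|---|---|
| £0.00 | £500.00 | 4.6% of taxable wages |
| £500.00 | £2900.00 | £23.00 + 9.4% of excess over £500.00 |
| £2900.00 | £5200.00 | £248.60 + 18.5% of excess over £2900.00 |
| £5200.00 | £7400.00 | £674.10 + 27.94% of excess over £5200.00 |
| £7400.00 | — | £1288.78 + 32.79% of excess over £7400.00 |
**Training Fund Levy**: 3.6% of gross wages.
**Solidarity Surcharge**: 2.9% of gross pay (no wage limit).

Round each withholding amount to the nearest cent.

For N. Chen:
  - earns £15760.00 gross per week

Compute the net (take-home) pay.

Wage Tax: taxable = £15760.00
  £1288.78 + 32.79% × (£15760.00 − £7400.00) = £1288.78 + 32.79% × £8360.00 = £4030.02
Training Fund Levy: 3.6% × £15760.00 = £567.36
Solidarity Surcharge: 2.9% × £15760.00 = £457.04
Total withheld: £4030.02 + £567.36 + £457.04 = £5054.42
Net pay: £15760.00 − £5054.42 = £10705.58

£10705.58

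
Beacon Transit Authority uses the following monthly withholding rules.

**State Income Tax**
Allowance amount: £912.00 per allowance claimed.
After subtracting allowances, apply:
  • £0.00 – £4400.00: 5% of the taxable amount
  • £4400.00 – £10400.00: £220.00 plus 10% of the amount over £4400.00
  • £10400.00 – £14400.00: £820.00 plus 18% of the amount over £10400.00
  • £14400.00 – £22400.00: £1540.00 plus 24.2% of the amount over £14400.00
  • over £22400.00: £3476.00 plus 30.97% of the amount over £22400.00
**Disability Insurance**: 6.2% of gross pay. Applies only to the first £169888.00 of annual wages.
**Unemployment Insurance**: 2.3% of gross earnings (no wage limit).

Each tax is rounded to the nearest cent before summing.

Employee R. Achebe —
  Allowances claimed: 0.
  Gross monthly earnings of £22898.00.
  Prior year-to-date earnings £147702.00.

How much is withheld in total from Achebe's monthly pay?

State Income Tax: taxable = £22898.00
  £3476.00 + 30.97% × (£22898.00 − £22400.00) = £3476.00 + 30.97% × £498.00 = £3630.23
Disability Insurance: cap £169888.00 − YTD £147702.00 = £22186.00 subject; 6.2% × £22186.00 = £1375.53
Unemployment Insurance: 2.3% × £22898.00 = £526.65
Total: £3630.23 + £1375.53 + £526.65 = £5532.41

£5532.41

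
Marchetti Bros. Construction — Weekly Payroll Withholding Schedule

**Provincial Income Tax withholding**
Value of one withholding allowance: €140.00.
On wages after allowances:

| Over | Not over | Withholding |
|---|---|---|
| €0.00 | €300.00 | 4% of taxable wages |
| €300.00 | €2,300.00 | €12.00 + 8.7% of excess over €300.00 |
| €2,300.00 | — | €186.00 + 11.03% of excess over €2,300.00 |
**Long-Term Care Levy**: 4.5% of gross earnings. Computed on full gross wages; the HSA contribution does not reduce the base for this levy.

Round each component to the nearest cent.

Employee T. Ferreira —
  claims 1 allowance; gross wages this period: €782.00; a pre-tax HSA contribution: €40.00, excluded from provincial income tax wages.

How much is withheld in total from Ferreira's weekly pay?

€73.46

Provincial Income Tax: taxable = €782.00 − €40.00 − 1×€140.00 = €602.00
  €12.00 + 8.7% × (€602.00 − €300.00) = €12.00 + 8.7% × €302.00 = €38.27
Long-Term Care Levy: 4.5% × €782.00 = €35.19
Total: €38.27 + €35.19 = €73.46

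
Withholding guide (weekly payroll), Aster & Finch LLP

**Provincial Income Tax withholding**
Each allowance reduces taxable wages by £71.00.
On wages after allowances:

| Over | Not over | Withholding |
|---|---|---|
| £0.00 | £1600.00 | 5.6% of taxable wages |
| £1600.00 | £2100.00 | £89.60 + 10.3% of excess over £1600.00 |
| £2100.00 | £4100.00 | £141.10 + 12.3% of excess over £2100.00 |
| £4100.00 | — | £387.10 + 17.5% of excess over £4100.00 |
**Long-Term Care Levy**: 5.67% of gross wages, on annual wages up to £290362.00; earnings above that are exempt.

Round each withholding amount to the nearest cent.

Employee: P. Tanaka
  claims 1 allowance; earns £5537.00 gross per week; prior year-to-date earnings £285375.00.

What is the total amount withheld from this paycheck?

£908.91

Provincial Income Tax: taxable = £5537.00 − 1×£71.00 = £5466.00
  £387.10 + 17.5% × (£5466.00 − £4100.00) = £387.10 + 17.5% × £1366.00 = £626.15
Long-Term Care Levy: cap £290362.00 − YTD £285375.00 = £4987.00 subject; 5.67% × £4987.00 = £282.76
Total: £626.15 + £282.76 = £908.91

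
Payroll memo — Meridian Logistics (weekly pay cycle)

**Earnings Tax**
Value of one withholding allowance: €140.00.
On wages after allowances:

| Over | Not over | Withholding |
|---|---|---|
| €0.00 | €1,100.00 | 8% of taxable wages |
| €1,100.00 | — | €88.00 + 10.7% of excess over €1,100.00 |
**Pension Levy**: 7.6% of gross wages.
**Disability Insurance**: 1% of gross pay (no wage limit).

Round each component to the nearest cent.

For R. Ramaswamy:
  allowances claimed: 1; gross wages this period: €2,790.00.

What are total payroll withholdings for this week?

€493.79

Earnings Tax: taxable = €2,790.00 − 1×€140.00 = €2,650.00
  €88.00 + 10.7% × (€2,650.00 − €1,100.00) = €88.00 + 10.7% × €1,550.00 = €253.85
Pension Levy: 7.6% × €2,790.00 = €212.04
Disability Insurance: 1% × €2,790.00 = €27.90
Total: €253.85 + €212.04 + €27.90 = €493.79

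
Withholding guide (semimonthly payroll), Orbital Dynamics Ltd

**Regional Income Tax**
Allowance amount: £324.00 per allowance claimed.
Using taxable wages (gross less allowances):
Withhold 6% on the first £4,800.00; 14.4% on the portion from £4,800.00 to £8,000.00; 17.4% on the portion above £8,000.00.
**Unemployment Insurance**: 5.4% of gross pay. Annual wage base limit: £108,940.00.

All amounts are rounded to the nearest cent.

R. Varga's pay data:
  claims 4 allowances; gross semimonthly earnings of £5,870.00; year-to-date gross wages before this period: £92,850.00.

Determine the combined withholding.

£591.42

Regional Income Tax: taxable = £5,870.00 − 4×£324.00 = £4,574.00
  6% × £4,574.00 = £274.44
Unemployment Insurance: 5.4% × £5,870.00 = £316.98
Total: £274.44 + £316.98 = £591.42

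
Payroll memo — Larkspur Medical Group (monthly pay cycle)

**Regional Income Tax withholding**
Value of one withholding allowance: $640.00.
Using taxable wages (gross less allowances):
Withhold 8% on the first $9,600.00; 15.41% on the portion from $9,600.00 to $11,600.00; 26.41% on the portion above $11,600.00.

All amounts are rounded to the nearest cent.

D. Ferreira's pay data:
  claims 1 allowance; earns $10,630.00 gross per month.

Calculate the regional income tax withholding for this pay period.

Regional Income Tax: taxable = $10,630.00 − 1×$640.00 = $9,990.00
  $768.00 + 15.41% × ($9,990.00 − $9,600.00) = $768.00 + 15.41% × $390.00 = $828.10

$828.10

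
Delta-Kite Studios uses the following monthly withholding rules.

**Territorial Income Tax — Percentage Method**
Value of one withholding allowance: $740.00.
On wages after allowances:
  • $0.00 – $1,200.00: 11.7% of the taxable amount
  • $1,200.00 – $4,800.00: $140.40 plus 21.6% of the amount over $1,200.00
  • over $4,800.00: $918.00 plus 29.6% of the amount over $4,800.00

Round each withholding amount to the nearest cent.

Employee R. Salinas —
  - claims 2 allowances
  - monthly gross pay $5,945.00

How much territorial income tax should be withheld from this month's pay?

Territorial Income Tax: taxable = $5,945.00 − 2×$740.00 = $4,465.00
  $140.40 + 21.6% × ($4,465.00 − $1,200.00) = $140.40 + 21.6% × $3,265.00 = $845.64

$845.64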